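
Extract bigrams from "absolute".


Word: "absolute" (length 8)
Number of bigrams = 8 - 2 + 1 = 7
  Position 0: "ab"
  Position 1: "bs"
  Position 2: "so"
  Position 3: "ol"
  Position 4: "lu"
  Position 5: "ut"
  Position 6: "te"
Bigrams = "ab", "bs", "so", "ol", "lu", "ut", "te"


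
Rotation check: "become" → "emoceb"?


Word: "become", Candidate: "emoceb"
Method: check if candidate is substring of word+word
"becomebecome" contains "emoceb"? No
Is rotation = No


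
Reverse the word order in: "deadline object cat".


Original: "deadline object cat"
Words (1..n): deadline | object | cat
Reversed (n..1): cat | object | deadline
Result = "cat object deadline"


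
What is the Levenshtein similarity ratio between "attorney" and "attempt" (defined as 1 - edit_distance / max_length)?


Word 1: "attorney" (length 8)
Word 2: "attempt" (length 7)
One optimal edit sequence:
  1. keep 'a'
  2. keep 't'
  3. keep 't'
  4. delete 'o'  (+1)
  5. substitute 'r' -> 'e'  (+1)
  6. substitute 'n' -> 'm'  (+1)
  7. substitute 'e' -> 'p'  (+1)
  8. substitute 'y' -> 't'  (+1)
Edit distance = 5
Max length = max(8, 7) = 8
Similarity = 1 - 5/8
= 0.3750


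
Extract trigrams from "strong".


Word: "strong" (length 6)
Number of trigrams = 6 - 3 + 1 = 4
  Position 0: "str"
  Position 1: "tro"
  Position 2: "ron"
  Position 3: "ong"
Trigrams = "str", "tro", "ron", "ong"


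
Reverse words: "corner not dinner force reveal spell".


Original: "corner not dinner force reveal spell"
Words (1..n): corner | not | dinner | force | reveal | spell
Reversed (n..1): spell | reveal | force | dinner | not | corner
Result = "spell reveal force dinner not corner"


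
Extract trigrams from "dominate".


Word: "dominate" (length 8)
Number of trigrams = 8 - 3 + 1 = 6
  Position 0: "dom"
  Position 1: "omi"
  Position 2: "min"
  Position 3: "ina"
  Position 4: "nat"
  Position 5: "ate"
Trigrams = "dom", "omi", "min", "ina", "nat", "ate"


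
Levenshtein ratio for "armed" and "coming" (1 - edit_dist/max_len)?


Word 1: "armed" (length 5)
Word 2: "coming" (length 6)
One optimal edit sequence:
  1. substitute 'a' -> 'c'  (+1)
  2. substitute 'r' -> 'o'  (+1)
  3. keep 'm'
  4. insert 'i'  (+1)
  5. substitute 'e' -> 'n'  (+1)
  6. substitute 'd' -> 'g'  (+1)
Edit distance = 5
Max length = max(5, 6) = 6
Similarity = 1 - 5/6
= 0.1667


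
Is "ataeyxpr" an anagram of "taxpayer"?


Word 1: "taxpayer" → sorted: aaeprtxy
Word 2: "ataeyxpr" → sorted: aaeprtxy
Same letters? aaeprtxy == aaeprtxy
Anagram = Yes


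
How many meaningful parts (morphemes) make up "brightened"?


Word: "brightened"
Morphemes: bright | -en | -ed
Each morpheme carries meaning
= 3 morphemes


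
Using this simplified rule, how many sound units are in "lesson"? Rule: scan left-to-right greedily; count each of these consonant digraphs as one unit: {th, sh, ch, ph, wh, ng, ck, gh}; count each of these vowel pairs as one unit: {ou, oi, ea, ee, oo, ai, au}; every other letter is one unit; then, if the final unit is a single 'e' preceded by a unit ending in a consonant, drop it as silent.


Word: "lesson" (6 letters)
Left-to-right scan:
  [1] 'l' (letter)
  [2] 'e' (letter)
  [3] 's' (letter)
  [4] 's' (letter)
  [5] 'o' (letter)
  [6] 'n' (letter)
Units from scan: 6
Sound units = 6 units


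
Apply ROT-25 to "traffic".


Word: "traffic"
Shift: 25
Each letter → (letter + shift) mod 26:
  't' (19) + 25 = 18 → 's'
  'r' (17) + 25 = 16 → 'q'
  'a' (0) + 25 = 25 → 'z'
  'f' (5) + 25 = 4 → 'e'
  'f' (5) + 25 = 4 → 'e'
  'i' (8) + 25 = 7 → 'h'
  'c' (2) + 25 = 1 → 'b'
Result = "sqzeehb"


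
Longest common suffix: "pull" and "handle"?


Word 1: "pull"
Word 2: "handle"
Comparing from end:
  Pos -1: 'l' != 'e' (stop)
LCS = "" (length 0)


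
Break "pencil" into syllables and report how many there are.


Word: "pencil"
Syllable breakdown: pen | cil
Counting: 2 parts
= 2 syllables


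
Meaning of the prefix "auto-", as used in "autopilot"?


Prefix: auto-
Example: autopilot = auto- + pilot
Meaning = self


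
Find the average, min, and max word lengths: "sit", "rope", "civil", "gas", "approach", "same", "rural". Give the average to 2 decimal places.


Lengths: "sit"=3, "rope"=4, "civil"=5, "gas"=3, "approach"=8, "same"=4, "rural"=5
Sum = 32, Count = 7
Average = 32/7 = 4.57
= avg=4.57, min=3, max=8


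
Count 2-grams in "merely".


Word: "merely" (length 6)
Number of 2-grams = length - 2 + 1 = 6 - 2 + 1
= 5


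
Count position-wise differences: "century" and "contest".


Comparing character by character (same length = 7):
  Pos 0: 'c' vs 'c' =
  Pos 1: 'e' vs 'o' !=
  Pos 2: 'n' vs 'n' =
  Pos 3: 't' vs 't' =
  Pos 4: 'u' vs 'e' !=
  Pos 5: 'r' vs 's' !=
  Pos 6: 'y' vs 't' !=
Hamming distance = 4


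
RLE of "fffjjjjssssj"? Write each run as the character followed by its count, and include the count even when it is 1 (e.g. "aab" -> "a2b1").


String: "fffjjjjssssj"
Scanning for consecutive runs:
  'f' x 3
  'j' x 4
  's' x 4
  'j' x 1
RLE = "f3j4s4j1"


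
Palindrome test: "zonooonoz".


Word: "zonooonoz"
Reversed: "zonooonoz"
Forward == Backward? zonooonoz == zonooonoz
Palindrome = Yes


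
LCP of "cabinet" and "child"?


Word 1: "cabinet"
Word 2: "child"
Comparing from start:
  Pos 0: 'c' == 'c'
  Pos 1: 'a' != 'h' (stop)
LCP = "c" (length 1)


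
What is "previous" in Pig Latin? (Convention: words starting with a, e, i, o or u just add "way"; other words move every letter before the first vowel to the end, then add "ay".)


Word: "previous"
Starts with consonant(s) → move to end, add 'ay'
Consonant cluster: "pr"
Pig Latin = "eviouspray"


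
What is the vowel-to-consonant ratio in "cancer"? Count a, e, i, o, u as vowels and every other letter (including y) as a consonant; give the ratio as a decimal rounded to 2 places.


Word: "cancer"
Vowels (a,e,i,o,u): 2
Consonants: 4
Ratio = 2/4
= 0.50


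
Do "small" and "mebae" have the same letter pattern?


Pattern of "small": [0, 1, 2, 3, 3]
Pattern of "mebae": [0, 1, 2, 3, 1]
Patterns do not match
Same pattern = No


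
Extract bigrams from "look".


Word: "look" (length 4)
Number of bigrams = 4 - 2 + 1 = 3
  Position 0: "lo"
  Position 1: "oo"
  Position 2: "ok"
Bigrams = "lo", "oo", "ok"


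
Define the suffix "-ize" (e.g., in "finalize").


Suffix: -ize
As in: finalize -> final + -ize
Meaning = to make


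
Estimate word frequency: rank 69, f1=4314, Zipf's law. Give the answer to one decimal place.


Zipf's law: f(r) = f(1) / r
f(1) = 4314
f(69) = 4314 / 69
= 62.5 occurrences


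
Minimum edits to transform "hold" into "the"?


Word 1: "hold" (length 4)
Word 2: "the" (length 3)
One optimal edit sequence (insert/delete/substitute each cost 1):
  1. delete 'h'  (+1)
  2. substitute 'o' -> 't'  (+1)
  3. substitute 'l' -> 'h'  (+1)
  4. substitute 'd' -> 'e'  (+1)
Total edit operations: 4
Edit distance = 4


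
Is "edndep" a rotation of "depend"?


Word: "depend", Candidate: "edndep"
Method: check if candidate is substring of word+word
"dependdepend" contains "edndep"? No
Is rotation = No


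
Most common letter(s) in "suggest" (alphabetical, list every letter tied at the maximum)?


Word: "suggest"
Letter counts:
  'e': 1
  'g': 2
  's': 2
  't': 1
  'u': 1
Maximum count = 2
Most frequent = 'g', 's' (2 times each)


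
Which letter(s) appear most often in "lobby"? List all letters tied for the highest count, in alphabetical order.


Word: "lobby"
Letter counts:
  'b': 2
  'l': 1
  'o': 1
  'y': 1
Maximum count = 2
Most frequent = 'b' (2 times each)


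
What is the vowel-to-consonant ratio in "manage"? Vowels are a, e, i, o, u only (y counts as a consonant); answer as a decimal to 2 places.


Word: "manage"
Vowels (a,e,i,o,u): 3
Consonants: 3
Ratio = 3/3
= 1.00


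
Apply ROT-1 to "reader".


Word: "reader"
Shift: 1
Each letter → (letter + shift) mod 26:
  'r' (17) + 1 = 18 → 's'
  'e' (4) + 1 = 5 → 'f'
  'a' (0) + 1 = 1 → 'b'
  'd' (3) + 1 = 4 → 'e'
  'e' (4) + 1 = 5 → 'f'
  'r' (17) + 1 = 18 → 's'
Result = "sfbefs"


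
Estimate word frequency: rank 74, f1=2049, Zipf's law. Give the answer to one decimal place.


Zipf's law: f(r) = f(1) / r
f(1) = 2049
f(74) = 2049 / 74
= 27.7 occurrences


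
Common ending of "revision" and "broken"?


Word 1: "revision"
Word 2: "broken"
Comparing from end:
  Pos -1: 'n' == 'n'
  Pos -2: 'o' != 'e' (stop)
LCS = "n" (length 1)


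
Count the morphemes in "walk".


Word: "walk"
Morphemes: walk
Each morpheme carries meaning
= 1 morpheme


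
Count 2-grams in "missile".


Word: "missile" (length 7)
Number of 2-grams = length - 2 + 1 = 7 - 2 + 1
= 6


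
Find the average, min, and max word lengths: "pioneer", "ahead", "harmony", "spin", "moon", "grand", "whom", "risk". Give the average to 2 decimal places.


Lengths: "pioneer"=7, "ahead"=5, "harmony"=7, "spin"=4, "moon"=4, "grand"=5, "whom"=4, "risk"=4
Sum = 40, Count = 8
Average = 40/8 = 5.00
= avg=5.00, min=4, max=7


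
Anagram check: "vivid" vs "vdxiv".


Word 1: "vivid" → sorted: diivv
Word 2: "vdxiv" → sorted: divvx
Same letters? diivv != divvx
Anagram = No


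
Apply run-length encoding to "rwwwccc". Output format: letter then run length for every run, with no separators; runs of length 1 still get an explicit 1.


String: "rwwwccc"
Scanning for consecutive runs:
  'r' x 1
  'w' x 3
  'c' x 3
RLE = "r1w3c3"


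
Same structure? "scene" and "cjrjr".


Pattern of "scene": [0, 1, 2, 3, 2]
Pattern of "cjrjr": [0, 1, 2, 1, 2]
Patterns do not match
Same pattern = No


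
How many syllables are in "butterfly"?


Word: "butterfly"
Syllable breakdown: but / ter / fly
Counting: 3 parts
= 3 syllables


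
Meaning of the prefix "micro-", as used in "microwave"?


Prefix: micro-
Example: microwave = micro- + wave
Meaning = small


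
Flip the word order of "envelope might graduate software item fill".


Original: "envelope might graduate software item fill"
Words (1..n): envelope | might | graduate | software | item | fill
Reversed (n..1): fill | item | software | graduate | might | envelope
Result = "fill item software graduate might envelope"


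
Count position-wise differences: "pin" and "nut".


Comparing character by character (same length = 3):
  Pos 0: 'p' vs 'n' !=
  Pos 1: 'i' vs 'u' !=
  Pos 2: 'n' vs 't' !=
Hamming distance = 3


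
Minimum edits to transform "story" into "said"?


Word 1: "story" (length 5)
Word 2: "said" (length 4)
One optimal edit sequence (insert/delete/substitute each cost 1):
  1. keep 's'
  2. delete 't'  (+1)
  3. substitute 'o' -> 'a'  (+1)
  4. substitute 'r' -> 'i'  (+1)
  5. substitute 'y' -> 'd'  (+1)
Total edit operations: 4
Edit distance = 4


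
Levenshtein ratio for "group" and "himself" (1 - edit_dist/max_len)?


Word 1: "group" (length 5)
Word 2: "himself" (length 7)
One optimal edit sequence:
  1. insert 'h'  (+1)
  2. insert 'i'  (+1)
  3. substitute 'g' -> 'm'  (+1)
  4. substitute 'r' -> 's'  (+1)
  5. substitute 'o' -> 'e'  (+1)
  6. substitute 'u' -> 'l'  (+1)
  7. substitute 'p' -> 'f'  (+1)
Edit distance = 7
Max length = max(5, 7) = 7
Similarity = 1 - 7/7
= 0.0000


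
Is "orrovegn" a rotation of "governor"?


Word: "governor", Candidate: "orrovegn"
Method: check if candidate is substring of word+word
"governorgovernor" contains "orrovegn"? No
Is rotation = No


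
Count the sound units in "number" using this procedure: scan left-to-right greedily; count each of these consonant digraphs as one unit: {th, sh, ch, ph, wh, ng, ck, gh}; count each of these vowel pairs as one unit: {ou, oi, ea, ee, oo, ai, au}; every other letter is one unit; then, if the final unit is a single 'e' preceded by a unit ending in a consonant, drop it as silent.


Word: "number" (6 letters)
Left-to-right scan:
  (1) 'n' (letter)
  (2) 'u' (letter)
  (3) 'm' (letter)
  (4) 'b' (letter)
  (5) 'e' (letter)
  (6) 'r' (letter)
Units from scan: 6
Sound units = 6 units


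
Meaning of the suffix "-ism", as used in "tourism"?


Suffix: -ism
Example: tourism (tour + -ism)
Meaning = belief / practice


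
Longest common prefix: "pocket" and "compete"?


Word 1: "pocket"
Word 2: "compete"
Comparing from start:
  Pos 0: 'p' != 'c' (stop)
LCP = "" (length 0)


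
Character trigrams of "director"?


Word: "director" (length 8)
Number of trigrams = 8 - 3 + 1 = 6
  Position 0: "dir"
  Position 1: "ire"
  Position 2: "rec"
  Position 3: "ect"
  Position 4: "cto"
  Position 5: "tor"
Trigrams = "dir", "ire", "rec", "ect", "cto", "tor"


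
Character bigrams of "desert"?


Word: "desert" (length 6)
Number of bigrams = 6 - 2 + 1 = 5
  Position 0: "de"
  Position 1: "es"
  Position 2: "se"
  Position 3: "er"
  Position 4: "rt"
Bigrams = "de", "es", "se", "er", "rt"


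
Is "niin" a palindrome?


Word: "niin"
Reversed: "niin"
Forward == Backward? niin == niin
Palindrome = Yes


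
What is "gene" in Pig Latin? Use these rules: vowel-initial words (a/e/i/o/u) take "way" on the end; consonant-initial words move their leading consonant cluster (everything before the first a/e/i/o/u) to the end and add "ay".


Word: "gene"
Starts with consonant(s) → move to end, add 'ay'
Consonant cluster: "g"
Pig Latin = "enegay"


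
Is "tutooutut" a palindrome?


Word: "tutooutut"
Reversed: "tutuootut"
Forward == Backward? tutooutut != tutuootut
Palindrome = No


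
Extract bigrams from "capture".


Word: "capture" (length 7)
Number of bigrams = 7 - 2 + 1 = 6
  Position 0: "ca"
  Position 1: "ap"
  Position 2: "pt"
  Position 3: "tu"
  Position 4: "ur"
  Position 5: "re"
Bigrams = "ca", "ap", "pt", "tu", "ur", "re"


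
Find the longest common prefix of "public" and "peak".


Word 1: "public"
Word 2: "peak"
Comparing from start:
  Pos 0: 'p' == 'p'
  Pos 1: 'u' != 'e' (stop)
LCP = "p" (length 1)


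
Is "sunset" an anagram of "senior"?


Word 1: "senior" → sorted: einors
Word 2: "sunset" → sorted: ensstu
Same letters? einors != ensstu
Anagram = No


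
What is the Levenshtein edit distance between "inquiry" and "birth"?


Word 1: "inquiry" (length 7)
Word 2: "birth" (length 5)
One optimal edit sequence (insert/delete/substitute each cost 1):
  1. delete 'i'  (+1)
  2. delete 'n'  (+1)
  3. delete 'q'  (+1)
  4. substitute 'u' -> 'b'  (+1)
  5. keep 'i'
  6. keep 'r'
  7. insert 't'  (+1)
  8. substitute 'y' -> 'h'  (+1)
Total edit operations: 6
Edit distance = 6


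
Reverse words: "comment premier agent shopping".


Original: "comment premier agent shopping"
Words (1..n): comment | premier | agent | shopping
Reversed (n..1): shopping | agent | premier | comment
Result = "shopping agent premier comment"


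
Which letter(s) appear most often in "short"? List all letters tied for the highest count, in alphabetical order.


Word: "short"
Letter counts:
  'h': 1
  'o': 1
  'r': 1
  's': 1
  't': 1
Maximum count = 1
Most frequent = 'h', 'o', 'r', 's', 't' (1 time each)


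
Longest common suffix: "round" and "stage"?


Word 1: "round"
Word 2: "stage"
Comparing from end:
  Pos -1: 'd' != 'e' (stop)
LCS = "" (length 0)


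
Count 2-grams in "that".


Word: "that" (length 4)
Number of 2-grams = length - 2 + 1 = 4 - 2 + 1
= 3


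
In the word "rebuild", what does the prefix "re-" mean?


Prefix: re-
Example: rebuild (re- + build)
Meaning = again


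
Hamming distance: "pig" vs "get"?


Comparing character by character (same length = 3):
  Pos 0: 'p' vs 'g' !=
  Pos 1: 'i' vs 'e' !=
  Pos 2: 'g' vs 't' !=
Hamming distance = 3


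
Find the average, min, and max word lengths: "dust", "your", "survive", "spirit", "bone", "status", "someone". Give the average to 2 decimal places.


Lengths: "dust"=4, "your"=4, "survive"=7, "spirit"=6, "bone"=4, "status"=6, "someone"=7
Sum = 38, Count = 7
Average = 38/7 = 5.43
= avg=5.43, min=4, max=7


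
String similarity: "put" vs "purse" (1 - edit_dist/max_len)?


Word 1: "put" (length 3)
Word 2: "purse" (length 5)
One optimal edit sequence:
  1. keep 'p'
  2. keep 'u'
  3. insert 'r'  (+1)
  4. insert 's'  (+1)
  5. substitute 't' -> 'e'  (+1)
Edit distance = 3
Max length = max(3, 5) = 5
Similarity = 1 - 3/5
= 0.4000


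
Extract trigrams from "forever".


Word: "forever" (length 7)
Number of trigrams = 7 - 3 + 1 = 5
  Position 0: "for"
  Position 1: "ore"
  Position 2: "rev"
  Position 3: "eve"
  Position 4: "ver"
Trigrams = "for", "ore", "rev", "eve", "ver"


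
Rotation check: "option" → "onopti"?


Word: "option", Candidate: "onopti"
Method: check if candidate is substring of word+word
"optionoption" contains "onopti"? Yes
Is rotation = Yes


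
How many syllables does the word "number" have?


Word: "number"
Syllable breakdown: num / ber
Counting: 2 parts
= 2 syllables


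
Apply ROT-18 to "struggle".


Word: "struggle"
Shift: 18
Each letter → (letter + shift) mod 26:
  's' (18) + 18 = 10 → 'k'
  't' (19) + 18 = 11 → 'l'
  'r' (17) + 18 = 9 → 'j'
  'u' (20) + 18 = 12 → 'm'
  'g' (6) + 18 = 24 → 'y'
  'g' (6) + 18 = 24 → 'y'
  'l' (11) + 18 = 3 → 'd'
  'e' (4) + 18 = 22 → 'w'
Result = "kljmyydw"


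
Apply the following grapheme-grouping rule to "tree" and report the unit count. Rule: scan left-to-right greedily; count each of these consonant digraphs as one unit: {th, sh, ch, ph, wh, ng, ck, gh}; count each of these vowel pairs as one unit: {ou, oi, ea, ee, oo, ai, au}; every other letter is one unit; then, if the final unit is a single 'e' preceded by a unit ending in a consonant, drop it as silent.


Word: "tree" (4 letters)
Left-to-right scan:
  [1] 't' (letter)
  [2] 'r' (letter)
  [3] 'ee' (vowel-pair)
Units from scan: 3
Sound units = 3 units


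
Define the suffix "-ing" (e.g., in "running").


Suffix: -ing
As in: running -> run + -ing, with a spelling change
Meaning = present participle


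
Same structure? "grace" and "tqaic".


Pattern of "grace": [0, 1, 2, 3, 4]
Pattern of "tqaic": [0, 1, 2, 3, 4]
Patterns match
Same pattern = Yes


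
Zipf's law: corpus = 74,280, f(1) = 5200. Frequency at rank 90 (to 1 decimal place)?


Zipf's law: f(r) = f(1) / r
f(1) = 5200
f(90) = 5200 / 90
= 57.8 occurrences


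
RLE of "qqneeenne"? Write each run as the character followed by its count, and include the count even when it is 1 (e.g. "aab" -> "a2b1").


String: "qqneeenne"
Scanning for consecutive runs:
  'q' x 2
  'n' x 1
  'e' x 3
  'n' x 2
  'e' x 1
RLE = "q2n1e3n2e1"


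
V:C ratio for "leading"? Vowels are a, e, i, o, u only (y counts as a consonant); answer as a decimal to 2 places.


Word: "leading"
Vowels (a,e,i,o,u): 3
Consonants: 4
Ratio = 3/4
= 0.75


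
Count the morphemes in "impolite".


Word: "impolite"
Morphemes: im- + polite
Each morpheme carries meaning
= 2 morphemes


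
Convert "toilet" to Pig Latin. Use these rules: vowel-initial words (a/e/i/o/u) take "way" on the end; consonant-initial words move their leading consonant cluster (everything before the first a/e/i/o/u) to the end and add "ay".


Word: "toilet"
Starts with consonant(s) → move to end, add 'ay'
Consonant cluster: "t"
Pig Latin = "oilettay"


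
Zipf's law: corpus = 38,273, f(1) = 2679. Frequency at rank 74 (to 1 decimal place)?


Zipf's law: f(r) = f(1) / r
f(1) = 2679
f(74) = 2679 / 74
= 36.2 occurrences


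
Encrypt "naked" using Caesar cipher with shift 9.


Word: "naked"
Shift: 9
Each letter → (letter + shift) mod 26:
  'n' (13) + 9 = 22 → 'w'
  'a' (0) + 9 = 9 → 'j'
  'k' (10) + 9 = 19 → 't'
  'e' (4) + 9 = 13 → 'n'
  'd' (3) + 9 = 12 → 'm'
Result = "wjtnm"


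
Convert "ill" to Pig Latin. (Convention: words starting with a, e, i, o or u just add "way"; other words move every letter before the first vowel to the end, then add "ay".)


Word: "ill"
Starts with vowel → add 'way'
Pig Latin = "illway"


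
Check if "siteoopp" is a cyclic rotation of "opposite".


Word: "opposite", Candidate: "siteoopp"
Method: check if candidate is substring of word+word
"oppositeopposite" contains "siteoopp"? No
Is rotation = No


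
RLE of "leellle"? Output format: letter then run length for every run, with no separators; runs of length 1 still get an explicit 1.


String: "leellle"
Scanning for consecutive runs:
  'l' x 1
  'e' x 2
  'l' x 3
  'e' x 1
RLE = "l1e2l3e1"


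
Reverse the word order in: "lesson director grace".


Original: "lesson director grace"
Words (1..n): lesson | director | grace
Reversed (n..1): grace | director | lesson
Result = "grace director lesson"


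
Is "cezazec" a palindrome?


Word: "cezazec"
Reversed: "cezazec"
Forward == Backward? cezazec == cezazec
Palindrome = Yes


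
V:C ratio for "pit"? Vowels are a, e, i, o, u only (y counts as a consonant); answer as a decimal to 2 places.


Word: "pit"
Vowels (a,e,i,o,u): 1
Consonants: 2
Ratio = 1/2
= 0.50


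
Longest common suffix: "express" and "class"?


Word 1: "express"
Word 2: "class"
Comparing from end:
  Pos -1: 's' == 's'
  Pos -2: 's' == 's'
  Pos -3: 'e' != 'a' (stop)
LCS = "ss" (length 2)


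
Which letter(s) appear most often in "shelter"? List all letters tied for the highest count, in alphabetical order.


Word: "shelter"
Letter counts:
  'e': 2
  'h': 1
  'l': 1
  'r': 1
  's': 1
  't': 1
Maximum count = 2
Most frequent = 'e' (2 times each)


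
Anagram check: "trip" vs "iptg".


Word 1: "trip" → sorted: iprt
Word 2: "iptg" → sorted: gipt
Same letters? iprt != gipt
Anagram = No


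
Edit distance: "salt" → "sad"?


Word 1: "salt" (length 4)
Word 2: "sad" (length 3)
One optimal edit sequence (insert/delete/substitute each cost 1):
  1. keep 's'
  2. keep 'a'
  3. delete 'l'  (+1)
  4. substitute 't' -> 'd'  (+1)
Total edit operations: 2
Edit distance = 2


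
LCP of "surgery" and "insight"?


Word 1: "surgery"
Word 2: "insight"
Comparing from start:
  Pos 0: 's' != 'i' (stop)
LCP = "" (length 0)


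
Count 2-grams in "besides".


Word: "besides" (length 7)
Number of 2-grams = length - 2 + 1 = 7 - 2 + 1
= 6


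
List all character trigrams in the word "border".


Word: "border" (length 6)
Number of trigrams = 6 - 3 + 1 = 4
  Position 0: "bor"
  Position 1: "ord"
  Position 2: "rde"
  Position 3: "der"
Trigrams = "bor", "ord", "rde", "der"


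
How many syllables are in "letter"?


Word: "letter"
Syllable breakdown: let | ter
Counting: 2 parts
= 2 syllables


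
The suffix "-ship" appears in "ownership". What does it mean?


Suffix: -ship
Example: ownership = owner + -ship
Meaning = state / position


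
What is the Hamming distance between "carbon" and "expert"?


Comparing character by character (same length = 6):
  Pos 0: 'c' vs 'e' !=
  Pos 1: 'a' vs 'x' !=
  Pos 2: 'r' vs 'p' !=
  Pos 3: 'b' vs 'e' !=
  Pos 4: 'o' vs 'r' !=
  Pos 5: 'n' vs 't' !=
Hamming distance = 6


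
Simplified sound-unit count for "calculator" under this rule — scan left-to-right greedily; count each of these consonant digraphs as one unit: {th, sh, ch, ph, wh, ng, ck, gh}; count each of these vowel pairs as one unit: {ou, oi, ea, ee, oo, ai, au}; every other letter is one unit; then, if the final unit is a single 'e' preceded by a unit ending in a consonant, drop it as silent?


Word: "calculator" (10 letters)
Left-to-right scan:
  [1] 'c' (letter)
  [2] 'a' (letter)
  [3] 'l' (letter)
  [4] 'c' (letter)
  [5] 'u' (letter)
  [6] 'l' (letter)
  [7] 'a' (letter)
  [8] 't' (letter)
  [9] 'o' (letter)
  [10] 'r' (letter)
Units from scan: 10
Sound units = 10 units


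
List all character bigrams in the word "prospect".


Word: "prospect" (length 8)
Number of bigrams = 8 - 2 + 1 = 7
  Position 0: "pr"
  Position 1: "ro"
  Position 2: "os"
  Position 3: "sp"
  Position 4: "pe"
  Position 5: "ec"
  Position 6: "ct"
Bigrams = "pr", "ro", "os", "sp", "pe", "ec", "ct"


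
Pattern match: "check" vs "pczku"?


Pattern of "check": [0, 1, 2, 0, 3]
Pattern of "pczku": [0, 1, 2, 3, 4]
Patterns do not match
Same pattern = No


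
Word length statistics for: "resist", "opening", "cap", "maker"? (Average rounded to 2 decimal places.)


Lengths: "resist"=6, "opening"=7, "cap"=3, "maker"=5
Sum = 21, Count = 4
Average = 21/4 = 5.25
= avg=5.25, min=3, max=7


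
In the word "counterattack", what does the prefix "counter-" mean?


Prefix: counter-
As in: counterattack -> counter- + attack
Meaning = against / opposite


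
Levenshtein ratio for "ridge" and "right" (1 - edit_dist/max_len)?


Word 1: "ridge" (length 5)
Word 2: "right" (length 5)
One optimal edit sequence:
  1. keep 'r'
  2. keep 'i'
  3. substitute 'd' -> 'g'  (+1)
  4. substitute 'g' -> 'h'  (+1)
  5. substitute 'e' -> 't'  (+1)
Edit distance = 3
Max length = max(5, 5) = 5
Similarity = 1 - 3/5
= 0.4000


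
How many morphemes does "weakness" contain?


Word: "weakness"
Morphemes: weak + -ness
Each morpheme carries meaning
= 2 morphemes


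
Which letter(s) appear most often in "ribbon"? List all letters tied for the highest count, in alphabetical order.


Word: "ribbon"
Letter counts:
  'b': 2
  'i': 1
  'n': 1
  'o': 1
  'r': 1
Maximum count = 2
Most frequent = 'b' (2 times each)


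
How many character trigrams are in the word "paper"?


Word: "paper" (length 5)
Number of 3-grams = length - 3 + 1 = 5 - 3 + 1
= 3


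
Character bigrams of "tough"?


Word: "tough" (length 5)
Number of bigrams = 5 - 2 + 1 = 4
  Position 0: "to"
  Position 1: "ou"
  Position 2: "ug"
  Position 3: "gh"
Bigrams = "to", "ou", "ug", "gh"


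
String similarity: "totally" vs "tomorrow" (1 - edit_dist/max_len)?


Word 1: "totally" (length 7)
Word 2: "tomorrow" (length 8)
One optimal edit sequence:
  1. keep 't'
  2. keep 'o'
  3. insert 'm'  (+1)
  4. substitute 't' -> 'o'  (+1)
  5. substitute 'a' -> 'r'  (+1)
  6. substitute 'l' -> 'r'  (+1)
  7. substitute 'l' -> 'o'  (+1)
  8. substitute 'y' -> 'w'  (+1)
Edit distance = 6
Max length = max(7, 8) = 8
Similarity = 1 - 6/8
= 0.2500


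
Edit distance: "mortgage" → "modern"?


Word 1: "mortgage" (length 8)
Word 2: "modern" (length 6)
One optimal edit sequence (insert/delete/substitute each cost 1):
  1. keep 'm'
  2. keep 'o'
  3. delete 'r'  (+1)
  4. delete 't'  (+1)
  5. substitute 'g' -> 'd'  (+1)
  6. substitute 'a' -> 'e'  (+1)
  7. substitute 'g' -> 'r'  (+1)
  8. substitute 'e' -> 'n'  (+1)
Total edit operations: 6
Edit distance = 6


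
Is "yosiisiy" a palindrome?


Word: "yosiisiy"
Reversed: "yisiisoy"
Forward == Backward? yosiisiy != yisiisoy
Palindrome = No


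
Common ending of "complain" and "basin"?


Word 1: "complain"
Word 2: "basin"
Comparing from end:
  Pos -1: 'n' == 'n'
  Pos -2: 'i' == 'i'
  Pos -3: 'a' != 's' (stop)
LCS = "in" (length 2)


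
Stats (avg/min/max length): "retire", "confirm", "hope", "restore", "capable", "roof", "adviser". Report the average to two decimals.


Lengths: "retire"=6, "confirm"=7, "hope"=4, "restore"=7, "capable"=7, "roof"=4, "adviser"=7
Sum = 42, Count = 7
Average = 42/7 = 6.00
= avg=6.00, min=4, max=7


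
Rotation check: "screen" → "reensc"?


Word: "screen", Candidate: "reensc"
Method: check if candidate is substring of word+word
"screenscreen" contains "reensc"? Yes
Is rotation = Yes


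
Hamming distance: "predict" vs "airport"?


Comparing character by character (same length = 7):
  Pos 0: 'p' vs 'a' !=
  Pos 1: 'r' vs 'i' !=
  Pos 2: 'e' vs 'r' !=
  Pos 3: 'd' vs 'p' !=
  Pos 4: 'i' vs 'o' !=
  Pos 5: 'c' vs 'r' !=
  Pos 6: 't' vs 't' =
Hamming distance = 6


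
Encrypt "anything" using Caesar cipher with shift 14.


Word: "anything"
Shift: 14
Each letter → (letter + shift) mod 26:
  'a' (0) + 14 = 14 → 'o'
  'n' (13) + 14 = 1 → 'b'
  'y' (24) + 14 = 12 → 'm'
  't' (19) + 14 = 7 → 'h'
  'h' (7) + 14 = 21 → 'v'
  'i' (8) + 14 = 22 → 'w'
  'n' (13) + 14 = 1 → 'b'
  'g' (6) + 14 = 20 → 'u'
Result = "obmhvwbu"


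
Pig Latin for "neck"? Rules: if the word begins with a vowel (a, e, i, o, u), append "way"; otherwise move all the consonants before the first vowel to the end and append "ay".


Word: "neck"
Starts with consonant(s) → move to end, add 'ay'
Consonant cluster: "n"
Pig Latin = "ecknay"


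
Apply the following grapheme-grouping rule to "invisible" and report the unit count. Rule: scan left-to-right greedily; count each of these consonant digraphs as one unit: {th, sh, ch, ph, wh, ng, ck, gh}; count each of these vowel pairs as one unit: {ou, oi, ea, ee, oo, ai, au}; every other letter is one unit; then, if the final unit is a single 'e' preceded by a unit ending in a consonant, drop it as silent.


Word: "invisible" (9 letters)
Left-to-right scan:
  (1) 'i' (letter)
  (2) 'n' (letter)
  (3) 'v' (letter)
  (4) 'i' (letter)
  (5) 's' (letter)
  (6) 'i' (letter)
  (7) 'b' (letter)
  (8) 'l' (letter)
  (9) 'e' (letter)
Units from scan: 9
Final unit is 'e' after a consonant -> drop as silent (-1)
Sound units = 8 units


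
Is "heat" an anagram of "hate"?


Word 1: "hate" → sorted: aeht
Word 2: "heat" → sorted: aeht
Same letters? aeht == aeht
Anagram = Yes


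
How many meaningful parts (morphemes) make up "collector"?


Word: "collector"
Morphemes: collect + -or
Each morpheme carries meaning
= 2 morphemes


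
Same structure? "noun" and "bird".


Pattern of "noun": [0, 1, 2, 0]
Pattern of "bird": [0, 1, 2, 3]
Patterns do not match
Same pattern = No


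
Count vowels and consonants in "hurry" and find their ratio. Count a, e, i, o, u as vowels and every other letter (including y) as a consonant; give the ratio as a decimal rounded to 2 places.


Word: "hurry"
Vowels (a,e,i,o,u): 1
Consonants: 4
Ratio = 1/4
= 0.25


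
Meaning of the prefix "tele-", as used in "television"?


Prefix: tele-
Example: television = tele- + vision
Meaning = distant


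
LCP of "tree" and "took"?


Word 1: "tree"
Word 2: "took"
Comparing from start:
  Pos 0: 't' == 't'
  Pos 1: 'r' != 'o' (stop)
LCP = "t" (length 1)


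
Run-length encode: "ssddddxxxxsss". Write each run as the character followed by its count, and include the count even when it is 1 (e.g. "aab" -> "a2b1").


String: "ssddddxxxxsss"
Scanning for consecutive runs:
  's' x 2
  'd' x 4
  'x' x 4
  's' x 3
RLE = "s2d4x4s3"


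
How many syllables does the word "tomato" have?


Word: "tomato"
Syllable breakdown: to-ma-to
Counting: 3 parts
= 3 syllables


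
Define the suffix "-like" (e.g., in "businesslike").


Suffix: -like
Example: businesslike (business + -like)
Meaning = resembling


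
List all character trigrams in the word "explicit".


Word: "explicit" (length 8)
Number of trigrams = 8 - 3 + 1 = 6
  Position 0: "exp"
  Position 1: "xpl"
  Position 2: "pli"
  Position 3: "lic"
  Position 4: "ici"
  Position 5: "cit"
Trigrams = "exp", "xpl", "pli", "lic", "ici", "cit"


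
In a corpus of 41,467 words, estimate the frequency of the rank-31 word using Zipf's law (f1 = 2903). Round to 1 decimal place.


Zipf's law: f(r) = f(1) / r
f(1) = 2903
f(31) = 2903 / 31
= 93.6 occurrences


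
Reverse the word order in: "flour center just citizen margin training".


Original: "flour center just citizen margin training"
Words (1..n): flour | center | just | citizen | margin | training
Reversed (n..1): training | margin | citizen | just | center | flour
Result = "training margin citizen just center flour"


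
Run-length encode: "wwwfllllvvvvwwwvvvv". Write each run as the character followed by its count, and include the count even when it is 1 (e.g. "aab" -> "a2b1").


String: "wwwfllllvvvvwwwvvvv"
Scanning for consecutive runs:
  'w' x 3
  'f' x 1
  'l' x 4
  'v' x 4
  'w' x 3
  'v' x 4
RLE = "w3f1l4v4w3v4"


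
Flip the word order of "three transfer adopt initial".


Original: "three transfer adopt initial"
Words (1..n): three | transfer | adopt | initial
Reversed (n..1): initial | adopt | transfer | three
Result = "initial adopt transfer three"


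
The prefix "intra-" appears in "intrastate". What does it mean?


Prefix: intra-
Example: intrastate = intra- + state
Meaning = within


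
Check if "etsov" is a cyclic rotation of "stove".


Word: "stove", Candidate: "etsov"
Method: check if candidate is substring of word+word
"stovestove" contains "etsov"? No
Is rotation = No


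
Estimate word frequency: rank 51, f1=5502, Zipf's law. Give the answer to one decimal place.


Zipf's law: f(r) = f(1) / r
f(1) = 5502
f(51) = 5502 / 51
= 107.9 occurrences


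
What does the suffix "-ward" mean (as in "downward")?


Suffix: -ward
Example: downward = down + -ward
Meaning = in the direction of


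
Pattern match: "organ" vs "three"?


Pattern of "organ": [0, 1, 2, 3, 4]
Pattern of "three": [0, 1, 2, 3, 3]
Patterns do not match
Same pattern = No


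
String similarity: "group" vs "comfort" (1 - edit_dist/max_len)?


Word 1: "group" (length 5)
Word 2: "comfort" (length 7)
One optimal edit sequence:
  1. insert 'c'  (+1)
  2. insert 'o'  (+1)
  3. substitute 'g' -> 'm'  (+1)
  4. substitute 'r' -> 'f'  (+1)
  5. keep 'o'
  6. substitute 'u' -> 'r'  (+1)
  7. substitute 'p' -> 't'  (+1)
Edit distance = 6
Max length = max(5, 7) = 7
Similarity = 1 - 6/7
= 0.1429


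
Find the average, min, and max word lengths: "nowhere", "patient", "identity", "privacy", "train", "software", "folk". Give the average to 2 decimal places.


Lengths: "nowhere"=7, "patient"=7, "identity"=8, "privacy"=7, "train"=5, "software"=8, "folk"=4
Sum = 46, Count = 7
Average = 46/7 = 6.57
= avg=6.57, min=4, max=8


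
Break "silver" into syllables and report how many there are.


Word: "silver"
Syllable breakdown: sil-ver
Counting: 2 parts
= 2 syllables


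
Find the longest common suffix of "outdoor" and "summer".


Word 1: "outdoor"
Word 2: "summer"
Comparing from end:
  Pos -1: 'r' == 'r'
  Pos -2: 'o' != 'e' (stop)
LCS = "r" (length 1)


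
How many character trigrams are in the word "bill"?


Word: "bill" (length 4)
Number of 3-grams = length - 3 + 1 = 4 - 3 + 1
= 2


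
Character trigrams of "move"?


Word: "move" (length 4)
Number of trigrams = 4 - 3 + 1 = 2
  Position 0: "mov"
  Position 1: "ove"
Trigrams = "mov", "ove"


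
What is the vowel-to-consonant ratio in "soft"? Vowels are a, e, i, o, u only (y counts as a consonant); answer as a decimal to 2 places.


Word: "soft"
Vowels (a,e,i,o,u): 1
Consonants: 3
Ratio = 1/3
= 0.33


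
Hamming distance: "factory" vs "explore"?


Comparing character by character (same length = 7):
  Pos 0: 'f' vs 'e' !=
  Pos 1: 'a' vs 'x' !=
  Pos 2: 'c' vs 'p' !=
  Pos 3: 't' vs 'l' !=
  Pos 4: 'o' vs 'o' =
  Pos 5: 'r' vs 'r' =
  Pos 6: 'y' vs 'e' !=
Hamming distance = 5


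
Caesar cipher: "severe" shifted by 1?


Word: "severe"
Shift: 1
Each letter → (letter + shift) mod 26:
  's' (18) + 1 = 19 → 't'
  'e' (4) + 1 = 5 → 'f'
  'v' (21) + 1 = 22 → 'w'
  'e' (4) + 1 = 5 → 'f'
  'r' (17) + 1 = 18 → 's'
  'e' (4) + 1 = 5 → 'f'
Result = "tfwfsf"


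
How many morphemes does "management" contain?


Word: "management"
Morphemes: manage / -ment
Each morpheme carries meaning
= 2 morphemes


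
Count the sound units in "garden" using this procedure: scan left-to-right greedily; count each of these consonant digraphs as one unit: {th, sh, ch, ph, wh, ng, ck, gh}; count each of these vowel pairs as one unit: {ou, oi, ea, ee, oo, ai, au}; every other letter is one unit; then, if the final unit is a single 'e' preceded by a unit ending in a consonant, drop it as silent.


Word: "garden" (6 letters)
Left-to-right scan:
  (1) 'g' (letter)
  (2) 'a' (letter)
  (3) 'r' (letter)
  (4) 'd' (letter)
  (5) 'e' (letter)
  (6) 'n' (letter)
Units from scan: 6
Sound units = 6 units


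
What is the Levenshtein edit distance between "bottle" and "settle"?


Word 1: "bottle" (length 6)
Word 2: "settle" (length 6)
One optimal edit sequence (insert/delete/substitute each cost 1):
  1. substitute 'b' -> 's'  (+1)
  2. substitute 'o' -> 'e'  (+1)
  3. keep 't'
  4. keep 't'
  5. keep 'l'
  6. keep 'e'
Total edit operations: 2
Edit distance = 2


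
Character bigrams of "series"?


Word: "series" (length 6)
Number of bigrams = 6 - 2 + 1 = 5
  Position 0: "se"
  Position 1: "er"
  Position 2: "ri"
  Position 3: "ie"
  Position 4: "es"
Bigrams = "se", "er", "ri", "ie", "es"


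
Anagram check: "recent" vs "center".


Word 1: "recent" → sorted: ceenrt
Word 2: "center" → sorted: ceenrt
Same letters? ceenrt == ceenrt
Anagram = Yes


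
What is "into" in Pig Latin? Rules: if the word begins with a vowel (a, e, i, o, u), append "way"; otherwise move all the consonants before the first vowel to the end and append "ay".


Word: "into"
Starts with vowel → add 'way'
Pig Latin = "intoway"


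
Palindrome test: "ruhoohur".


Word: "ruhoohur"
Reversed: "ruhoohur"
Forward == Backward? ruhoohur == ruhoohur
Palindrome = Yes


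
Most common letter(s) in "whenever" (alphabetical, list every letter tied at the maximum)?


Word: "whenever"
Letter counts:
  'e': 3
  'h': 1
  'n': 1
  'r': 1
  'v': 1
  'w': 1
Maximum count = 3
Most frequent = 'e' (3 times each)


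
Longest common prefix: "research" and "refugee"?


Word 1: "research"
Word 2: "refugee"
Comparing from start:
  Pos 0: 'r' == 'r'
  Pos 1: 'e' == 'e'
  Pos 2: 's' != 'f' (stop)
LCP = "re" (length 2)


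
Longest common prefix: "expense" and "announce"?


Word 1: "expense"
Word 2: "announce"
Comparing from start:
  Pos 0: 'e' != 'a' (stop)
LCP = "" (length 0)


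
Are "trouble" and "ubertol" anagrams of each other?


Word 1: "trouble" → sorted: belortu
Word 2: "ubertol" → sorted: belortu
Same letters? belortu == belortu
Anagram = Yes


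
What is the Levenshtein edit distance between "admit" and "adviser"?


Word 1: "admit" (length 5)
Word 2: "adviser" (length 7)
One optimal edit sequence (insert/delete/substitute each cost 1):
  1. keep 'a'
  2. keep 'd'
  3. substitute 'm' -> 'v'  (+1)
  4. keep 'i'
  5. insert 's'  (+1)
  6. insert 'e'  (+1)
  7. substitute 't' -> 'r'  (+1)
Total edit operations: 4
Edit distance = 4


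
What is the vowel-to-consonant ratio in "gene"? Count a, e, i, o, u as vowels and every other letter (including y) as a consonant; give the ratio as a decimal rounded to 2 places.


Word: "gene"
Vowels (a,e,i,o,u): 2
Consonants: 2
Ratio = 2/2
= 1.00


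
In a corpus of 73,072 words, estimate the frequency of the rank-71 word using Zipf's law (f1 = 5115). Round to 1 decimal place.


Zipf's law: f(r) = f(1) / r
f(1) = 5115
f(71) = 5115 / 71
= 72.0 occurrences


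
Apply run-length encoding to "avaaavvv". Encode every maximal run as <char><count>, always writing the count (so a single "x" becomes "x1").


String: "avaaavvv"
Scanning for consecutive runs:
  'a' x 1
  'v' x 1
  'a' x 3
  'v' x 3
RLE = "a1v1a3v3"


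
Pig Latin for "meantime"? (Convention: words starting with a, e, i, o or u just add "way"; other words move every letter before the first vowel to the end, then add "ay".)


Word: "meantime"
Starts with consonant(s) → move to end, add 'ay'
Consonant cluster: "m"
Pig Latin = "eantimemay"


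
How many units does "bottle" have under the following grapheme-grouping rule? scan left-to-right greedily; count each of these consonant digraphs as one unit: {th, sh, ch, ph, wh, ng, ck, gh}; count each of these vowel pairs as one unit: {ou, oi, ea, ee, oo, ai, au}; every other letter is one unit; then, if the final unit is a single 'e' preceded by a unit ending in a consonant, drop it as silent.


Word: "bottle" (6 letters)
Left-to-right scan:
  [1] 'b' (letter)
  [2] 'o' (letter)
  [3] 't' (letter)
  [4] 't' (letter)
  [5] 'l' (letter)
  [6] 'e' (letter)
Units from scan: 6
Final unit is 'e' after a consonant -> drop as silent (-1)
Sound units = 5 units
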